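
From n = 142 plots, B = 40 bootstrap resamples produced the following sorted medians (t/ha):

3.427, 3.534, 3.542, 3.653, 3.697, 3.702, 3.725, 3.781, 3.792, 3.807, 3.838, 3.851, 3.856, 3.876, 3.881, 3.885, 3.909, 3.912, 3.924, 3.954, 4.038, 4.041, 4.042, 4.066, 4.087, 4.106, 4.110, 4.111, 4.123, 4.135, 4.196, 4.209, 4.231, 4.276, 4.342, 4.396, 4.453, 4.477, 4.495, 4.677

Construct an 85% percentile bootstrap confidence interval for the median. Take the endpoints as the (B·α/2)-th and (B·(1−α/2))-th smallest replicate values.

(3.542, 4.453)

α = 0.15; lower rank = 40 × 0.075 = 3; upper rank = 40 × 0.925 = 37.
The 3rd smallest replicate is 3.542; the 37th is 4.453.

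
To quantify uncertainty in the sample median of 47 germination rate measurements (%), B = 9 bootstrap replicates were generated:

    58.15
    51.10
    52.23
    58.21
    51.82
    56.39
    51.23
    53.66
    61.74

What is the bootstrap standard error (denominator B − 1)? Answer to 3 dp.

Bootstrap SE is the standard deviation of the 9 replicate medians.
Mean of replicates: (58.15 + 51.10 + 52.23 + 58.21 + 51.82 + 56.39 + 51.23 + 53.66 + 61.74) / 9 = 494.5300 / 9 = 54.9478
Sum of squared deviations: (+3.2022)² + (−3.8478)² + (−2.7178)² + (+3.2622)² + (−3.1278)² + (+1.4422)² + (−3.7178)² + (−1.2878)² + (+6.7922)² = 116.5656
Variance = 116.5656 / 8 = 14.5707
SE* = √14.5707

SE* = 3.817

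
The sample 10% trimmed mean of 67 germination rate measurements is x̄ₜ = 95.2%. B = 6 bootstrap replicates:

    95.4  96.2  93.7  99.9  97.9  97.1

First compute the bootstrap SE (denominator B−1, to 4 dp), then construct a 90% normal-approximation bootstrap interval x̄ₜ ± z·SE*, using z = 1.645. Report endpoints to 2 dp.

Mean of replicates = 96.7000; sum of squared deviations = 22.7800; SE* = √(22.7800/5) = 2.1345
Margin = 1.645 × 2.1345 = 3.511
Interval: 95.2 ± 3.511

(91.69, 98.71)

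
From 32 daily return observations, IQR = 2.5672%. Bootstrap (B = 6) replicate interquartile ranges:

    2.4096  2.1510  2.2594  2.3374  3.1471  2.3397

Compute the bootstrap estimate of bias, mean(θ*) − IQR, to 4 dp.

bias = −0.1265

mean(θ*) = (2.4096 + 2.1510 + 2.2594 + 2.3374 + 3.1471 + 2.3397) / 6 = 2.44070
bias = 2.44070 − 2.5672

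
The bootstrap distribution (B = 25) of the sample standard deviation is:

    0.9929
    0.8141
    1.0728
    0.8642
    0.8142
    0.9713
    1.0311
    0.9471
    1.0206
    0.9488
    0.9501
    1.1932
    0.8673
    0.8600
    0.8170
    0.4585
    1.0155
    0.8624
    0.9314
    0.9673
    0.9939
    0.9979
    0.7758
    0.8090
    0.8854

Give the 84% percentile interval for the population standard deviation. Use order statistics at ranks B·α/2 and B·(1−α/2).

(0.7758, 1.0311)

Sorted replicates: 0.4585, 0.7758, 0.8090, 0.8141, 0.8142, 0.8170, 0.8600, 0.8624, 0.8642, 0.8673, 0.8854, 0.9314, 0.9471, 0.9488, 0.9501, 0.9673, 0.9713, 0.9929, 0.9939, 0.9979, 1.0155, 1.0206, 1.0311, 1.0728, 1.1932
α = 0.16; lower rank = 25 × 0.080 = 2; upper rank = 25 × 0.920 = 23.
The 2nd smallest replicate is 0.7758; the 23rd is 1.0311.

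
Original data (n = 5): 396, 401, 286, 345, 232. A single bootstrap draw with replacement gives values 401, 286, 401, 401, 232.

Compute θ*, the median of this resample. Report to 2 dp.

θ* = 401.00

Sorted: 232, 286, 401, 401, 401
Median = middle value = 401.00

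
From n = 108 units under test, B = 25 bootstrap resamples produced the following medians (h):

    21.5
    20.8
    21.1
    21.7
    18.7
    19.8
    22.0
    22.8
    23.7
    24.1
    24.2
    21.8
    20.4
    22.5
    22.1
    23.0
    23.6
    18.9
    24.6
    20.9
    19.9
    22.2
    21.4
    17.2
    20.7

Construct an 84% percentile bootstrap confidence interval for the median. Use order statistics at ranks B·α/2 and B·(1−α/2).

Sorted replicates: 17.2, 18.7, 18.9, 19.8, 19.9, 20.4, 20.7, 20.8, 20.9, 21.1, 21.4, 21.5, 21.7, 21.8, 22.0, 22.1, 22.2, 22.5, 22.8, 23.0, 23.6, 23.7, 24.1, 24.2, 24.6
α = 0.16; lower rank = 25 × 0.080 = 2; upper rank = 25 × 0.920 = 23.
The 2nd smallest replicate is 18.7; the 23rd is 24.1.

(18.7, 24.1)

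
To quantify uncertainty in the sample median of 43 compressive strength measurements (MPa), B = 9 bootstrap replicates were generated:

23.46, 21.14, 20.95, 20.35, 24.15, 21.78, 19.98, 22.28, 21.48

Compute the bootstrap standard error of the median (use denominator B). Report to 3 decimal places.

SE* = 1.297

Bootstrap SE is the standard deviation of the 9 replicate medians.
Mean of replicates: (23.46 + 21.14 + 20.95 + 20.35 + 24.15 + 21.78 + 19.98 + 22.28 + 21.48) / 9 = 195.5700 / 9 = 21.7300
Sum of squared deviations: (+1.7300)² + (−0.5900)² + (−0.7800)² + (−1.3800)² + (+2.4200)² + (+0.0500)² + (−1.7500)² + (+0.5500)² + (−0.2500)² = 15.1402
Variance = 15.1402 / 9 = 1.6822
SE* = √1.6822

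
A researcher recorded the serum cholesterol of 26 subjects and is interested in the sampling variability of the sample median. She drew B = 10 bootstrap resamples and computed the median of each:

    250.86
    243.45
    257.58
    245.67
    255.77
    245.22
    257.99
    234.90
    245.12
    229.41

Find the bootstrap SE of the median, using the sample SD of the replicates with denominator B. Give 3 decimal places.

Bootstrap SE is the standard deviation of the 10 replicate medians.
Mean of replicates: (250.86 + 243.45 + 257.58 + 245.67 + 255.77 + 245.22 + 257.99 + 234.90 + 245.12 + 229.41) / 10 = 2465.9700 / 10 = 246.5970
Sum of squared deviations: (+4.2630)² + (−3.1470)² + (+10.9830)² + (−0.9270)² + (+9.1730)² + (−1.3770)² + (+11.3930)² + (−11.6970)² + (−1.4770)² + (−17.1870)² = 799.7972
Variance = 799.7972 / 10 = 79.9797
SE* = √79.9797

SE* = 8.943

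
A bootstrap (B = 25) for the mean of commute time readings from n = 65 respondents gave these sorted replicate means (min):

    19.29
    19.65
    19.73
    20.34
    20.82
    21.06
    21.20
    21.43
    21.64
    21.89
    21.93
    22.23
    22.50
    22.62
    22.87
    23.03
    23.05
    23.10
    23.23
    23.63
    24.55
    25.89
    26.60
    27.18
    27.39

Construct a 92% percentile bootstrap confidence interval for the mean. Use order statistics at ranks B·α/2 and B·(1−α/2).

(19.29, 27.18)

α = 0.08; lower rank = 25 × 0.040 = 1; upper rank = 25 × 0.960 = 24.
The 1st smallest replicate is 19.29; the 24th is 27.18.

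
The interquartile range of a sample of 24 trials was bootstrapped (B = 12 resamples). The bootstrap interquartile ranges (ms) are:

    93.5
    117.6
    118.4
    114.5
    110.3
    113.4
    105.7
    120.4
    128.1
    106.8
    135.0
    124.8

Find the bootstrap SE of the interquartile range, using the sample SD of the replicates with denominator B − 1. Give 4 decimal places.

SE* = 11.0782

Bootstrap SE is the standard deviation of the 12 replicate interquartile ranges.
Mean of replicates: (93.5 + 117.6 + 118.4 + 114.5 + 110.3 + 113.4 + 105.7 + 120.4 + 128.1 + 106.8 + 135.0 + 124.8) / 12 = 1388.50000 / 12 = 115.70833
Sum of squared deviations: (−22.20833)² + (+1.89167)² + (+2.69167)² + (−1.20833)² + (−5.40833)² + (−2.30833)² + (−10.00833)² + (+4.69167)² + (+12.39167)² + (−8.90833)² + (+19.29167)² + (+9.09167)² = 1349.98917
Variance = 1349.98917 / 11 = 122.72629
SE* = √122.72629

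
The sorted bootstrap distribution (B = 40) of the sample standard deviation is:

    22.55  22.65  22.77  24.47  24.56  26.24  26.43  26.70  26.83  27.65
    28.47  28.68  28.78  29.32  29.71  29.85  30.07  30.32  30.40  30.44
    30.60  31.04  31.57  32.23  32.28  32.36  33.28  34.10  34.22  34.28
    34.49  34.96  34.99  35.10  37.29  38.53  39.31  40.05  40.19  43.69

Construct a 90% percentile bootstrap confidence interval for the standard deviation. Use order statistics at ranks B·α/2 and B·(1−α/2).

α = 0.10; lower rank = 40 × 0.050 = 2; upper rank = 40 × 0.950 = 38.
The 2nd smallest replicate is 22.65; the 38th is 40.05.

(22.65, 40.05)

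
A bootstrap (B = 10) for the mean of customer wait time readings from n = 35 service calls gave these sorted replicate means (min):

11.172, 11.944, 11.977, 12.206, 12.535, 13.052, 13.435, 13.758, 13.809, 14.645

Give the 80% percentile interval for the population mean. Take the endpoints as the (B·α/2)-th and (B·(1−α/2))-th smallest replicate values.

(11.172, 13.809)

α = 0.20; lower rank = 10 × 0.100 = 1; upper rank = 10 × 0.900 = 9.
The 1st smallest replicate is 11.172; the 9th is 13.809.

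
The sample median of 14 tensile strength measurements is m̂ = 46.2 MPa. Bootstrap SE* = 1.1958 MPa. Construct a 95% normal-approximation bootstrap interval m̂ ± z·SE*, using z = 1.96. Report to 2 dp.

Margin = 1.96 × 1.1958 = 2.344
Interval: 46.2 ± 2.344

(43.86, 48.54)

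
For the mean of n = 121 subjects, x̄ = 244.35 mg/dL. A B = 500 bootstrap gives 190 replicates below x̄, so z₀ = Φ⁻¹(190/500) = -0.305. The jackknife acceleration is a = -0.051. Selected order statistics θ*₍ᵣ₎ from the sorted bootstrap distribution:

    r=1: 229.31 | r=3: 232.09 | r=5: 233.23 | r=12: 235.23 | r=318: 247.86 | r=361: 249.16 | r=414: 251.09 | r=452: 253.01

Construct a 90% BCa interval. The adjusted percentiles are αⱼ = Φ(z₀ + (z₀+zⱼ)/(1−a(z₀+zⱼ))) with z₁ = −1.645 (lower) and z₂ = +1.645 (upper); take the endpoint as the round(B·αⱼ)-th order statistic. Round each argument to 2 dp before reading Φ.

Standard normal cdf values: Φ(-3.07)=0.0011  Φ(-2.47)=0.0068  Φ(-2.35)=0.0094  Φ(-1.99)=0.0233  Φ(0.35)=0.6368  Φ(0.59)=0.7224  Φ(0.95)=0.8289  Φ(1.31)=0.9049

Lower: z₀ + z₁ = -0.305 + (-1.645) = -1.950; 1 − a(z₀+z₁) = 1 − (-0.051)(-1.950) = 0.9005; argument = -0.305 + (-1.950)/0.9005 = -2.4703 → -2.47.
α₁ = Φ(-2.47) = 0.0068; rank = round(500 × 0.0068) = 3; θ*₍3₎ = 232.09.
Upper: z₀ + z₂ = 1.340; 1 − a(z₀+z₂) = 1.0683; argument = 0.9493 → 0.95; α₂ = 0.8289; rank = 414; θ*₍414₎ = 251.09.

(232.09, 251.09)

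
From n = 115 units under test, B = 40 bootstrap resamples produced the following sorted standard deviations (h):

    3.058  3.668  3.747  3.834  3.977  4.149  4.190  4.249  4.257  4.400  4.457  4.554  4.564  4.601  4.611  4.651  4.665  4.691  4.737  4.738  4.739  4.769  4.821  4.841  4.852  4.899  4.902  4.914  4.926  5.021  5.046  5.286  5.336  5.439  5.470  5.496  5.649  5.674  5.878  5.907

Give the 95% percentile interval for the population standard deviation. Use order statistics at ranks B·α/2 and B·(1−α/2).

(3.058, 5.878)

α = 0.05; lower rank = 40 × 0.025 = 1; upper rank = 40 × 0.975 = 39.
The 1st smallest replicate is 3.058; the 39th is 5.878.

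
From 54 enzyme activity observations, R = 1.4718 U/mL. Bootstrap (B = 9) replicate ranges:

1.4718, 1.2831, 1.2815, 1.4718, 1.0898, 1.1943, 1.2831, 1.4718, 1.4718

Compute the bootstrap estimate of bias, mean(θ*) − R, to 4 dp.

bias = −0.1364

mean(θ*) = (1.4718 + 1.2831 + 1.2815 + 1.4718 + 1.0898 + 1.1943 + 1.2831 + 1.4718 + 1.4718) / 9 = 1.33544
bias = 1.33544 − 1.4718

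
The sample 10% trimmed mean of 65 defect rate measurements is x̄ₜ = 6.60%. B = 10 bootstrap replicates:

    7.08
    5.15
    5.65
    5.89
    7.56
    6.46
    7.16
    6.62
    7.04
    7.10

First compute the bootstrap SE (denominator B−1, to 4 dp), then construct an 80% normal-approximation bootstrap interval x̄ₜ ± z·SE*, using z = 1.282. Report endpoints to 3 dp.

(5.604, 7.596)

Mean of replicates = 6.5710; sum of squared deviations = 5.4299; SE* = √(5.4299/9) = 0.7767
Margin = 1.282 × 0.7767 = 0.9957
Interval: 6.60 ± 0.9957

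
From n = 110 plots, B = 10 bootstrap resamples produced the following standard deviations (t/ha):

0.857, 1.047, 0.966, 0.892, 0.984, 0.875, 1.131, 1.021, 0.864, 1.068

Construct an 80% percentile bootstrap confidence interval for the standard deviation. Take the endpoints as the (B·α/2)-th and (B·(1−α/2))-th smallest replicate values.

Sorted replicates: 0.857, 0.864, 0.875, 0.892, 0.966, 0.984, 1.021, 1.047, 1.068, 1.131
α = 0.20; lower rank = 10 × 0.100 = 1; upper rank = 10 × 0.900 = 9.
The 1st smallest replicate is 0.857; the 9th is 1.068.

(0.857, 1.068)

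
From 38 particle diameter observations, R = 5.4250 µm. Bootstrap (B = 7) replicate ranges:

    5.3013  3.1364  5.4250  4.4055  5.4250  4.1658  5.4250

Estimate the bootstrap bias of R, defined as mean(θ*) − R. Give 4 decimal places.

mean(θ*) = (5.3013 + 3.1364 + 5.4250 + 4.4055 + 5.4250 + 4.1658 + 5.4250) / 7 = 4.75486
bias = 4.75486 − 5.4250

bias = −0.6701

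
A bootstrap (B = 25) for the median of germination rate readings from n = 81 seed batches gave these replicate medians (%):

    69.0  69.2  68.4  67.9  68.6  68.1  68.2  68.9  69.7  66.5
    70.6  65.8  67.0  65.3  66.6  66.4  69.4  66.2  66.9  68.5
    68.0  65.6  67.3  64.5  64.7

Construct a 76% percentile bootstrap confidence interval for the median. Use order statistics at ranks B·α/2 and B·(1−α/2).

Sorted replicates: 64.5, 64.7, 65.3, 65.6, 65.8, 66.2, 66.4, 66.5, 66.6, 66.9, 67.0, 67.3, 67.9, 68.0, 68.1, 68.2, 68.4, 68.5, 68.6, 68.9, 69.0, 69.2, 69.4, 69.7, 70.6
α = 0.24; lower rank = 25 × 0.120 = 3; upper rank = 25 × 0.880 = 22.
The 3rd smallest replicate is 65.3; the 22nd is 69.2.

(65.3, 69.2)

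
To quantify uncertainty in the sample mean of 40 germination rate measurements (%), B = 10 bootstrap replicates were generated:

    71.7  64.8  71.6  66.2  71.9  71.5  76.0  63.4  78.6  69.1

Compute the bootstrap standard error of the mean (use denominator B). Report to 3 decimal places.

SE* = 4.526

Bootstrap SE is the standard deviation of the 10 replicate means.
Mean of replicates: (71.7 + 64.8 + 71.6 + 66.2 + 71.9 + 71.5 + 76.0 + 63.4 + 78.6 + 69.1) / 10 = 704.8000 / 10 = 70.4800
Sum of squared deviations: (+1.2200)² + (−5.6800)² + (+1.1200)² + (−4.2800)² + (+1.4200)² + (+1.0200)² + (+5.5200)² + (−7.0800)² + (+8.1200)² + (−1.3800)² = 204.8160
Variance = 204.8160 / 10 = 20.4816
SE* = √20.4816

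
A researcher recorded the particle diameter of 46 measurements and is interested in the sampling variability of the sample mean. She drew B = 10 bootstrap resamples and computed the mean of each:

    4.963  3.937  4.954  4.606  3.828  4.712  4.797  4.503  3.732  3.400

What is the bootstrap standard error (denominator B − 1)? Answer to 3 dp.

Bootstrap SE is the standard deviation of the 10 replicate means.
Mean of replicates: (4.963 + 3.937 + 4.954 + 4.606 + 3.828 + 4.712 + 4.797 + 4.503 + 3.732 + 3.400) / 10 = 43.4320 / 10 = 4.3432
Sum of squared deviations: (+0.6198)² + (−0.4062)² + (+0.6108)² + (+0.2628)² + (−0.5152)² + (+0.3688)² + (+0.4538)² + (+0.1598)² + (−0.6112)² + (−0.9432)² = 2.8874
Variance = 2.8874 / 9 = 0.3208
SE* = √0.3208

SE* = 0.566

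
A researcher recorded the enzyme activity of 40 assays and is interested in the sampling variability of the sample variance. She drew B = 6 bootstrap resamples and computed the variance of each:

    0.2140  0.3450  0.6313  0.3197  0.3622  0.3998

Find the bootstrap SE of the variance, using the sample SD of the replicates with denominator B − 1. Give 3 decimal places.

SE* = 0.139

Bootstrap SE is the standard deviation of the 6 replicate variances.
Mean of replicates: (0.2140 + 0.3450 + 0.6313 + 0.3197 + 0.3622 + 0.3998) / 6 = 2.27200 / 6 = 0.37867
Sum of squared deviations: (−0.16467)² + (−0.03367)² + (+0.25263)² + (−0.05897)² + (−0.01647)² + (+0.02113)² = 0.09627
Variance = 0.09627 / 5 = 0.01925
SE* = √0.01925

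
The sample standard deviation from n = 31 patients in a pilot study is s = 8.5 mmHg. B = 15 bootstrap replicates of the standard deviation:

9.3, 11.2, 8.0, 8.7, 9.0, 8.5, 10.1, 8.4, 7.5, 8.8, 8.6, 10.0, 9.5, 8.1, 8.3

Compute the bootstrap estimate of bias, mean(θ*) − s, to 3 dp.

bias = +0.433

mean(θ*) = (9.3 + 11.2 + 8.0 + 8.7 + 9.0 + 8.5 + 10.1 + 8.4 + 7.5 + 8.8 + 8.6 + 10.0 + 9.5 + 8.1 + 8.3) / 15 = 8.9333
bias = 8.9333 − 8.5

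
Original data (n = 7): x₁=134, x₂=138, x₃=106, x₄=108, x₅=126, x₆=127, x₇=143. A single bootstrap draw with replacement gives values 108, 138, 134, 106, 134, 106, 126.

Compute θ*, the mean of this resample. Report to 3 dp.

θ* = 121.714

Mean = (108 + 138 + 134 + 106 + 134 + 106 + 126) / 7 = 852.0 / 7 = 121.714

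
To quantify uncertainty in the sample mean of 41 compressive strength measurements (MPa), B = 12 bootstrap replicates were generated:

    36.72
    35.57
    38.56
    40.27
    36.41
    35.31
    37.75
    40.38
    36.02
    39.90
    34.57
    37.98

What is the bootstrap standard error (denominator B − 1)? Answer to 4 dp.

Bootstrap SE is the standard deviation of the 12 replicate means.
Mean of replicates: (36.72 + 35.57 + 38.56 + 40.27 + 36.41 + 35.31 + 37.75 + 40.38 + 36.02 + 39.90 + 34.57 + 37.98) / 12 = 449.44000 / 12 = 37.45333
Sum of squared deviations: (−0.73333)² + (−1.88333)² + (+1.10667)² + (+2.81667)² + (−1.04333)² + (−2.14333)² + (+0.29667)² + (+2.92667)² + (−1.43333)² + (+2.44667)² + (−2.88333)² + (+0.52667)² = 44.21047
Variance = 44.21047 / 11 = 4.01913
SE* = √4.01913

SE* = 2.0048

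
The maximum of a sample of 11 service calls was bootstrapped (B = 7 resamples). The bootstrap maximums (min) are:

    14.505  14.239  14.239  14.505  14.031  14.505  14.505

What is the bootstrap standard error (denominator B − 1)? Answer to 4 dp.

Bootstrap SE is the standard deviation of the 7 replicate maximums.
Mean of replicates: (14.505 + 14.239 + 14.239 + 14.505 + 14.031 + 14.505 + 14.505) / 7 = 100.52900 / 7 = 14.36129
Sum of squared deviations: (+0.14371)² + (−0.12229)² + (−0.12229)² + (+0.14371)² + (−0.33029)² + (+0.14371)² + (+0.14371)² = 0.22161
Variance = 0.22161 / 6 = 0.03694
SE* = √0.03694

SE* = 0.1922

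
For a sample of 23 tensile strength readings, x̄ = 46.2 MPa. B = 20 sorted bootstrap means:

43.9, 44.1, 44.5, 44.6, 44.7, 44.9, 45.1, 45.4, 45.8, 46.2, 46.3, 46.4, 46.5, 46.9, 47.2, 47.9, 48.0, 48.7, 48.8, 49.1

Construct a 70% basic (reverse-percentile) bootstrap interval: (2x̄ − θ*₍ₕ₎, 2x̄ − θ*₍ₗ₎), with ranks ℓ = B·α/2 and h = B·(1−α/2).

(44.4, 47.9)

Percentile endpoints at ranks 3 and 17: θ*₍3₎ = 44.5, θ*₍17₎ = 48.0.
Basic interval reflects these around x̄:
  lower = 2 × 46.2 − 48.0 = 44.4
  upper = 2 × 46.2 − 44.5 = 47.9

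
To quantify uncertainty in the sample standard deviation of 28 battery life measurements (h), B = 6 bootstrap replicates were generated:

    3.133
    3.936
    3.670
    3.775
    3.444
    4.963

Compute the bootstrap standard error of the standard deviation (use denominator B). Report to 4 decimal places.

SE* = 0.5712

Bootstrap SE is the standard deviation of the 6 replicate standard deviations.
Mean of replicates: (3.133 + 3.936 + 3.670 + 3.775 + 3.444 + 4.963) / 6 = 22.92100 / 6 = 3.82017
Sum of squared deviations: (−0.68717)² + (+0.11583)² + (−0.15017)² + (−0.04517)² + (−0.37617)² + (+1.14283)² = 1.95777
Variance = 1.95777 / 6 = 0.32630
SE* = √0.32630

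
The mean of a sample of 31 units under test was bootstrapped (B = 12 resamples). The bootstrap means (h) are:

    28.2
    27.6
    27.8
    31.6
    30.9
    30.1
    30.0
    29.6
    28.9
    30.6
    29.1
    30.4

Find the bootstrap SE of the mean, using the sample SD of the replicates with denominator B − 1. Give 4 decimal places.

SE* = 1.2673

Bootstrap SE is the standard deviation of the 12 replicate means.
Mean of replicates: (28.2 + 27.6 + 27.8 + 31.6 + 30.9 + 30.1 + 30.0 + 29.6 + 28.9 + 30.6 + 29.1 + 30.4) / 12 = 354.80000 / 12 = 29.56667
Sum of squared deviations: (−1.36667)² + (−1.96667)² + (−1.76667)² + (+2.03333)² + (+1.33333)² + (+0.53333)² + (+0.43333)² + (+0.03333)² + (−0.66667)² + (+1.03333)² + (−0.46667)² + (+0.83333)² = 17.66667
Variance = 17.66667 / 11 = 1.60606
SE* = √1.60606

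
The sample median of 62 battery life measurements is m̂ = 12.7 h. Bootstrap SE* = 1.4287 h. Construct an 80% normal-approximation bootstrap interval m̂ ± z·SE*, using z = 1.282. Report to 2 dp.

Margin = 1.282 × 1.4287 = 1.832
Interval: 12.7 ± 1.832

(10.87, 14.53)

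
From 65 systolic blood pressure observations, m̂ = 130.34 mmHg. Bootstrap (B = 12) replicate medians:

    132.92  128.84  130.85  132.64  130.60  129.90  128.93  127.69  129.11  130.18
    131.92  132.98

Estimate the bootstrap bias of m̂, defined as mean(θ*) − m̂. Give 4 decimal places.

mean(θ*) = (132.92 + 128.84 + 130.85 + 132.64 + 130.60 + 129.90 + 128.93 + 127.69 + 129.11 + 130.18 + 131.92 + 132.98) / 12 = 130.54667
bias = 130.54667 − 130.34

bias = +0.2067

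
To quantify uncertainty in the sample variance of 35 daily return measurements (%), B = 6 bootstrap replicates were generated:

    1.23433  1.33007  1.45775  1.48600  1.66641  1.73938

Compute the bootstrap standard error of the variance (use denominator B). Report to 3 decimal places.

SE* = 0.176

Bootstrap SE is the standard deviation of the 6 replicate variances.
Mean of replicates: (1.23433 + 1.33007 + 1.45775 + 1.48600 + 1.66641 + 1.73938) / 6 = 8.913940 / 6 = 1.485657
Sum of squared deviations: (−0.251327)² + (−0.155587)² + (−0.027907)² + (+0.000343)² + (+0.180753)² + (+0.253723)² = 0.185199
Variance = 0.185199 / 6 = 0.030866
SE* = √0.030866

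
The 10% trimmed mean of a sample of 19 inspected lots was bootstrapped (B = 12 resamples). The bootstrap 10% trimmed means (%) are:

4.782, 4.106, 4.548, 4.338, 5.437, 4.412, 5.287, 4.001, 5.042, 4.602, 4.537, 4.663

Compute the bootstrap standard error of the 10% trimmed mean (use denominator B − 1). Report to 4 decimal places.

Bootstrap SE is the standard deviation of the 12 replicate 10% trimmed means.
Mean of replicates: (4.782 + 4.106 + 4.548 + 4.338 + 5.437 + 4.412 + 5.287 + 4.001 + 5.042 + 4.602 + 4.537 + 4.663) / 12 = 55.75500 / 12 = 4.64625
Sum of squared deviations: (+0.13575)² + (−0.54025)² + (−0.09825)² + (−0.30825)² + (+0.79075)² + (−0.23425)² + (+0.64075)² + (−0.64525)² + (+0.39575)² + (−0.04425)² + (−0.10925)² + (+0.01675)² = 2.09283
Variance = 2.09283 / 11 = 0.19026
SE* = √0.19026

SE* = 0.4362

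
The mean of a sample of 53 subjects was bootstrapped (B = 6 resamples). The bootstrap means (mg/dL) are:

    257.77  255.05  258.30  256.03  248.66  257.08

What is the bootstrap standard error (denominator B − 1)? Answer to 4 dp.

SE* = 3.5428

Bootstrap SE is the standard deviation of the 6 replicate means.
Mean of replicates: (257.77 + 255.05 + 258.30 + 256.03 + 248.66 + 257.08) / 6 = 1532.89000 / 6 = 255.48167
Sum of squared deviations: (+2.28833)² + (−0.43167)² + (+2.81833)² + (+0.54833)² + (−6.82167)² + (+1.59833)² = 62.75628
Variance = 62.75628 / 5 = 12.55126
SE* = √12.55126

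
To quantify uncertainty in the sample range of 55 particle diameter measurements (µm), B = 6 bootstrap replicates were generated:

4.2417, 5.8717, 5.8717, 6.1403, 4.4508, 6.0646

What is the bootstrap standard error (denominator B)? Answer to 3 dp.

Bootstrap SE is the standard deviation of the 6 replicate ranges.
Mean of replicates: (4.2417 + 5.8717 + 5.8717 + 6.1403 + 4.4508 + 6.0646) / 6 = 32.64080 / 6 = 5.44013
Sum of squared deviations: (−1.19843)² + (+0.43157)² + (+0.43157)² + (+0.70017)² + (−0.98933)² + (+0.62447)² = 3.66771
Variance = 3.66771 / 6 = 0.61129
SE* = √0.61129

SE* = 0.782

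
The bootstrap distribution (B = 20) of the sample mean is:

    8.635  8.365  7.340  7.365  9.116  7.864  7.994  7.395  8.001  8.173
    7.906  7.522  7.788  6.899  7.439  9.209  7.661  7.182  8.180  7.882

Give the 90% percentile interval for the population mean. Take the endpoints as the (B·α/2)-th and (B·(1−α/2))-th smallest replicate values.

Sorted replicates: 6.899, 7.182, 7.340, 7.365, 7.395, 7.439, 7.522, 7.661, 7.788, 7.864, 7.882, 7.906, 7.994, 8.001, 8.173, 8.180, 8.365, 8.635, 9.116, 9.209
α = 0.10; lower rank = 20 × 0.050 = 1; upper rank = 20 × 0.950 = 19.
The 1st smallest replicate is 6.899; the 19th is 9.116.

(6.899, 9.116)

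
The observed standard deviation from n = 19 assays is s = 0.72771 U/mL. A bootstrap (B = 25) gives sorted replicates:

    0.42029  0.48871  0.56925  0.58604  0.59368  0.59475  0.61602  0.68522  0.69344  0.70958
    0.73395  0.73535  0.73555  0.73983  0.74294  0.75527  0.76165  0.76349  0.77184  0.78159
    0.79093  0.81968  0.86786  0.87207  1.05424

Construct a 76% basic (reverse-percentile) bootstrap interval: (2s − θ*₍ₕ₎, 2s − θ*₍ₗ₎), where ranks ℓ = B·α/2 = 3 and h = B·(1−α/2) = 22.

(0.63574, 0.88617)

Percentile endpoints at ranks 3 and 22: θ*₍3₎ = 0.56925, θ*₍22₎ = 0.81968.
Basic interval reflects these around s:
  lower = 2 × 0.72771 − 0.81968 = 0.63574
  upper = 2 × 0.72771 − 0.56925 = 0.88617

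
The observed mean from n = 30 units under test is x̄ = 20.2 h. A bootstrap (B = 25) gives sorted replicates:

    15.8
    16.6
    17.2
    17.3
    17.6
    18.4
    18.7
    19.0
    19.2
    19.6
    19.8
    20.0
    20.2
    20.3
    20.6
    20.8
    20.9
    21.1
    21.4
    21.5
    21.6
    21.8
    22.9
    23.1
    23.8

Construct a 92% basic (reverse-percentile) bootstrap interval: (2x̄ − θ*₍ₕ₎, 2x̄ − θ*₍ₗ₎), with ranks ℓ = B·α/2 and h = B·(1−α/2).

(17.3, 24.6)

Percentile endpoints at ranks 1 and 24: θ*₍1₎ = 15.8, θ*₍24₎ = 23.1.
Basic interval reflects these around x̄:
  lower = 2 × 20.2 − 23.1 = 17.3
  upper = 2 × 20.2 − 15.8 = 24.6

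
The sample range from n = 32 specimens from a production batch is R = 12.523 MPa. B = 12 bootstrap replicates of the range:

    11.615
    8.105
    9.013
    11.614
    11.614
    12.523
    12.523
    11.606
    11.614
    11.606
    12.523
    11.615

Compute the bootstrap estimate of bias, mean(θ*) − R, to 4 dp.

mean(θ*) = (11.615 + 8.105 + 9.013 + 11.614 + 11.614 + 12.523 + 12.523 + 11.606 + 11.614 + 11.606 + 12.523 + 11.615) / 12 = 11.33092
bias = 11.33092 − 12.523

bias = −1.1921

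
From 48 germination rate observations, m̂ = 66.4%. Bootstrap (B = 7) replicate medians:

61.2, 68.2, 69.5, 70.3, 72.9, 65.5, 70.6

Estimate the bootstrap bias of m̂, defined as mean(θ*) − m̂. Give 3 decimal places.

bias = +1.914

mean(θ*) = (61.2 + 68.2 + 69.5 + 70.3 + 72.9 + 65.5 + 70.6) / 7 = 68.3143
bias = 68.3143 − 66.4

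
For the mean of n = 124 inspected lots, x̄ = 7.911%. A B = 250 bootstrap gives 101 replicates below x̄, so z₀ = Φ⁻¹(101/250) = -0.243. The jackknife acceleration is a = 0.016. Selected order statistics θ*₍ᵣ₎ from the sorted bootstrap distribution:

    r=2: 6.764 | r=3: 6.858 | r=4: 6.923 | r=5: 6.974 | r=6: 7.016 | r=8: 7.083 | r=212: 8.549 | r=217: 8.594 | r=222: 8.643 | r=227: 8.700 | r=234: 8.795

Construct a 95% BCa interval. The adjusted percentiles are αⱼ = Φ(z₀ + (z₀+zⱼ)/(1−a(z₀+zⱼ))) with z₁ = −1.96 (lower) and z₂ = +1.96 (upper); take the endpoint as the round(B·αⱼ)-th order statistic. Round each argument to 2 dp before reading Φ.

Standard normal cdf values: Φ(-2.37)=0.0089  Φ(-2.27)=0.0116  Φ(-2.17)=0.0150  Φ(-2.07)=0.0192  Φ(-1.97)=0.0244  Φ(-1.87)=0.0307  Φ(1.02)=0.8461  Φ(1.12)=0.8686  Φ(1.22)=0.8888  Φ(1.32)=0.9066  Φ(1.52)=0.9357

Lower: z₀ + z₁ = -0.243 + (-1.960) = -2.203; 1 − a(z₀+z₁) = 1 − (0.016)(-2.203) = 1.0352; argument = -0.243 + (-2.203)/1.0352 = -2.3710 → -2.37.
α₁ = Φ(-2.37) = 0.0089; rank = round(250 × 0.0089) = 2; θ*₍2₎ = 6.764.
Upper: z₀ + z₂ = 1.717; 1 − a(z₀+z₂) = 0.9725; argument = 1.5225 → 1.52; α₂ = 0.9357; rank = 234; θ*₍234₎ = 8.795.

(6.764, 8.795)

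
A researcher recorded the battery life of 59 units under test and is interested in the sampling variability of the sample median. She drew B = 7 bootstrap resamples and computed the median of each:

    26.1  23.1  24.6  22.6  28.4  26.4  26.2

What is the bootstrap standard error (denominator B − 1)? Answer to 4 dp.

SE* = 2.0362

Bootstrap SE is the standard deviation of the 7 replicate medians.
Mean of replicates: (26.1 + 23.1 + 24.6 + 22.6 + 28.4 + 26.4 + 26.2) / 7 = 177.40000 / 7 = 25.34286
Sum of squared deviations: (+0.75714)² + (−2.24286)² + (−0.74286)² + (−2.74286)² + (+3.05714)² + (+1.05714)² + (+0.85714)² = 24.87714
Variance = 24.87714 / 6 = 4.14619
SE* = √4.14619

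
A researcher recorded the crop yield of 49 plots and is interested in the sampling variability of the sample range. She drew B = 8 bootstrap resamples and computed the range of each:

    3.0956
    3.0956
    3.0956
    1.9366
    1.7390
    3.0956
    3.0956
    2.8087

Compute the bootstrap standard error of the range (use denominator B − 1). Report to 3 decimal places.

SE* = 0.571

Bootstrap SE is the standard deviation of the 8 replicate ranges.
Mean of replicates: (3.0956 + 3.0956 + 3.0956 + 1.9366 + 1.7390 + 3.0956 + 3.0956 + 2.8087) / 8 = 21.96230 / 8 = 2.74529
Sum of squared deviations: (+0.35031)² + (+0.35031)² + (+0.35031)² + (−0.80869)² + (−1.00629)² + (+0.35031)² + (+0.35031)² + (+0.06341)² = 2.28421
Variance = 2.28421 / 7 = 0.32632
SE* = √0.32632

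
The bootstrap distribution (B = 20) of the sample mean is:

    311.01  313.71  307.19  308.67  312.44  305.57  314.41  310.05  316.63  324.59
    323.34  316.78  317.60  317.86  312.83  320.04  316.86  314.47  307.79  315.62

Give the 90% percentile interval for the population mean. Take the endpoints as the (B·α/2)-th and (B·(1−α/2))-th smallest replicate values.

Sorted replicates: 305.57, 307.19, 307.79, 308.67, 310.05, 311.01, 312.44, 312.83, 313.71, 314.41, 314.47, 315.62, 316.63, 316.78, 316.86, 317.60, 317.86, 320.04, 323.34, 324.59
α = 0.10; lower rank = 20 × 0.050 = 1; upper rank = 20 × 0.950 = 19.
The 1st smallest replicate is 305.57; the 19th is 323.34.

(305.57, 323.34)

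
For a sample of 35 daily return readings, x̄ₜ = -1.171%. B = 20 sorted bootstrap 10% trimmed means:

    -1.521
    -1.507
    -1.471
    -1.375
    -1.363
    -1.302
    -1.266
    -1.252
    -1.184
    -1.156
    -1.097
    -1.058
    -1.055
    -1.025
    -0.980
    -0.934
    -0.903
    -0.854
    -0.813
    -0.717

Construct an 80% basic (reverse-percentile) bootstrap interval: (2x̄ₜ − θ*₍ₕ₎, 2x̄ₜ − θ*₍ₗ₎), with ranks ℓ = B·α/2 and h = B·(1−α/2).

Percentile endpoints at ranks 2 and 18: θ*₍2₎ = -1.507, θ*₍18₎ = -0.854.
Basic interval reflects these around x̄ₜ:
  lower = 2 × -1.171 − -0.854 = -1.488
  upper = 2 × -1.171 − -1.507 = -0.835

(-1.488, -0.835)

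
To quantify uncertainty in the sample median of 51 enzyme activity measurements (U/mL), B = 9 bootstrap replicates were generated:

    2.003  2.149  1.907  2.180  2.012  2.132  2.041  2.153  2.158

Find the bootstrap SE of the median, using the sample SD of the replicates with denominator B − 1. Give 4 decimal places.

Bootstrap SE is the standard deviation of the 9 replicate medians.
Mean of replicates: (2.003 + 2.149 + 1.907 + 2.180 + 2.012 + 2.132 + 2.041 + 2.153 + 2.158) / 9 = 18.73500 / 9 = 2.08167
Sum of squared deviations: (−0.07867)² + (+0.06733)² + (−0.17467)² + (+0.09833)² + (−0.06967)² + (+0.05033)² + (−0.04067)² + (+0.07133)² + (+0.07633)² = 0.07086
Variance = 0.07086 / 8 = 0.00886
SE* = √0.00886

SE* = 0.0941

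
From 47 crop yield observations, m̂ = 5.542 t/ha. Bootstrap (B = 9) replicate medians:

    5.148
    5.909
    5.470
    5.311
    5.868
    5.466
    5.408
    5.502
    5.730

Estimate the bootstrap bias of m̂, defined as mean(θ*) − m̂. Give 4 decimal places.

bias = −0.0073

mean(θ*) = (5.148 + 5.909 + 5.470 + 5.311 + 5.868 + 5.466 + 5.408 + 5.502 + 5.730) / 9 = 5.53467
bias = 5.53467 − 5.542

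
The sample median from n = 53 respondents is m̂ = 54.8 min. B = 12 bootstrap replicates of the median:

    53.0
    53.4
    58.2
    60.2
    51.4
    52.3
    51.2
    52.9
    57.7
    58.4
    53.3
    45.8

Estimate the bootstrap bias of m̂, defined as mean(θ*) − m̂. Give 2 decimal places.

mean(θ*) = (53.0 + 53.4 + 58.2 + 60.2 + 51.4 + 52.3 + 51.2 + 52.9 + 57.7 + 58.4 + 53.3 + 45.8) / 12 = 53.983
bias = 53.983 − 54.8

bias = −0.82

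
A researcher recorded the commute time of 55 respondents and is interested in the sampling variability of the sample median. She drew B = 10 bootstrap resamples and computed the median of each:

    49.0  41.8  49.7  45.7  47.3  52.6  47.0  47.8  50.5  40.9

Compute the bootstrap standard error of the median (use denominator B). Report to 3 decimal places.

Bootstrap SE is the standard deviation of the 10 replicate medians.
Mean of replicates: (49.0 + 41.8 + 49.7 + 45.7 + 47.3 + 52.6 + 47.0 + 47.8 + 50.5 + 40.9) / 10 = 472.3000 / 10 = 47.2300
Sum of squared deviations: (+1.7700)² + (−5.4300)² + (+2.4700)² + (−1.5300)² + (+0.0700)² + (+5.3700)² + (−0.2300)² + (+0.5700)² + (+3.2700)² + (−6.3300)² = 121.0410
Variance = 121.0410 / 10 = 12.1041
SE* = √12.1041

SE* = 3.479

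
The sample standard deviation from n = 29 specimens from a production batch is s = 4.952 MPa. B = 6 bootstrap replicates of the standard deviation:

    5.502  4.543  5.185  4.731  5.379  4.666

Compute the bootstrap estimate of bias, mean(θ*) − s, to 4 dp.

mean(θ*) = (5.502 + 4.543 + 5.185 + 4.731 + 5.379 + 4.666) / 6 = 5.00100
bias = 5.00100 − 4.952

bias = +0.0490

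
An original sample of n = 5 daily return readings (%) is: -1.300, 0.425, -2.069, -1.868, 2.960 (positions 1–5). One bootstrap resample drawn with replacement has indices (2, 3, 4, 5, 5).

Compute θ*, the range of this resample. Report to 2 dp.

Resample values: 0.425, -2.069, -1.868, 2.960, 2.960.
Range = 2.960 − -2.069 = 5.03

θ* = 5.03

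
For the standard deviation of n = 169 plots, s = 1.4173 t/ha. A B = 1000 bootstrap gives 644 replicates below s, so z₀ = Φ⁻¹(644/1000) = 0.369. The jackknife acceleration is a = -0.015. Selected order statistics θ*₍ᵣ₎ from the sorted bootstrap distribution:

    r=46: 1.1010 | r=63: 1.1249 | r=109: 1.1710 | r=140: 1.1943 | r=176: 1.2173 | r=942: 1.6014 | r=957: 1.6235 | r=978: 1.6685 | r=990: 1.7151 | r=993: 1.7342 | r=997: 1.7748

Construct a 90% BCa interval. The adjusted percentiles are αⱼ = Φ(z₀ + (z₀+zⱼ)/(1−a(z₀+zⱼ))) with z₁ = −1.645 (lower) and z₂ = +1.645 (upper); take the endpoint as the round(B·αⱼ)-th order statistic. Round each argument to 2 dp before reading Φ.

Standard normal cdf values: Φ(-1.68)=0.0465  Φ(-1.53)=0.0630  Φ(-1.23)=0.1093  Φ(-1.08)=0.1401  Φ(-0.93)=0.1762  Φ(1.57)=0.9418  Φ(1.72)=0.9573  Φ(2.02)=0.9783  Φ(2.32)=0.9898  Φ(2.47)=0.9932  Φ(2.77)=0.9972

Lower: z₀ + z₁ = 0.369 + (-1.645) = -1.276; 1 − a(z₀+z₁) = 1 − (-0.015)(-1.276) = 0.9809; argument = 0.369 + (-1.276)/0.9809 = -0.9319 → -0.93.
α₁ = Φ(-0.93) = 0.1762; rank = round(1000 × 0.1762) = 176; θ*₍176₎ = 1.2173.
Upper: z₀ + z₂ = 2.014; 1 − a(z₀+z₂) = 1.0302; argument = 2.3239 → 2.32; α₂ = 0.9898; rank = 990; θ*₍990₎ = 1.7151.

(1.2173, 1.7151)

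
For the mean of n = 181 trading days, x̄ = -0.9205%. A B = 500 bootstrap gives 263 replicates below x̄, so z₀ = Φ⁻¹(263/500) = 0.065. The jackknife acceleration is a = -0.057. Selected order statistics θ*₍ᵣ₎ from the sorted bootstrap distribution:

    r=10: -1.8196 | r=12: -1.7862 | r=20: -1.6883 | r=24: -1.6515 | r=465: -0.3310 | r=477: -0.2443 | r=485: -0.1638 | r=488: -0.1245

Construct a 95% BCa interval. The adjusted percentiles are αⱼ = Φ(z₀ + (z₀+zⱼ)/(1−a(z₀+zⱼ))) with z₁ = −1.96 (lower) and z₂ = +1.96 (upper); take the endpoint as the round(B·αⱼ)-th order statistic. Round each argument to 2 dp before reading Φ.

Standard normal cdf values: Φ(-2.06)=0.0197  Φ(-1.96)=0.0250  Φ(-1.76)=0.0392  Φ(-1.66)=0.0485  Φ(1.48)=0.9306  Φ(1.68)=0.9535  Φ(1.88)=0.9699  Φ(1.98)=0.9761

Lower: z₀ + z₁ = 0.065 + (-1.960) = -1.895; 1 − a(z₀+z₁) = 1 − (-0.057)(-1.895) = 0.8920; argument = 0.065 + (-1.895)/0.8920 = -2.0595 → -2.06.
α₁ = Φ(-2.06) = 0.0197; rank = round(500 × 0.0197) = 10; θ*₍10₎ = -1.8196.
Upper: z₀ + z₂ = 2.025; 1 − a(z₀+z₂) = 1.1154; argument = 1.8805 → 1.88; α₂ = 0.9699; rank = 485; θ*₍485₎ = -0.1638.

(-1.8196, -0.1638)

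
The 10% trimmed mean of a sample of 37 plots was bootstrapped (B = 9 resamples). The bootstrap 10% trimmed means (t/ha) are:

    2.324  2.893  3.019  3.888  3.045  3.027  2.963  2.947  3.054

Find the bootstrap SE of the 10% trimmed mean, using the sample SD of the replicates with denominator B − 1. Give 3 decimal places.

SE* = 0.398

Bootstrap SE is the standard deviation of the 9 replicate 10% trimmed means.
Mean of replicates: (2.324 + 2.893 + 3.019 + 3.888 + 3.045 + 3.027 + 2.963 + 2.947 + 3.054) / 9 = 27.16000 / 9 = 3.01778
Sum of squared deviations: (−0.69378)² + (−0.12478)² + (+0.00122)² + (+0.87022)² + (+0.02722)² + (+0.00922)² + (−0.05478)² + (−0.07078)² + (+0.03622)² = 1.26433
Variance = 1.26433 / 8 = 0.15804
SE* = √0.15804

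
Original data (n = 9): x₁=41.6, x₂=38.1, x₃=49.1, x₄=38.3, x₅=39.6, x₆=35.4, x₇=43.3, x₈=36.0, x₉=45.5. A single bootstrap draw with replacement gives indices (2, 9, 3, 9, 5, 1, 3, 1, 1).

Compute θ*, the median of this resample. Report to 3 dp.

Resample values: 38.1, 45.5, 49.1, 45.5, 39.6, 41.6, 49.1, 41.6, 41.6.
Sorted: 38.1, 39.6, 41.6, 41.6, 41.6, 45.5, 45.5, 49.1, 49.1
Median = middle value = 41.600

θ* = 41.600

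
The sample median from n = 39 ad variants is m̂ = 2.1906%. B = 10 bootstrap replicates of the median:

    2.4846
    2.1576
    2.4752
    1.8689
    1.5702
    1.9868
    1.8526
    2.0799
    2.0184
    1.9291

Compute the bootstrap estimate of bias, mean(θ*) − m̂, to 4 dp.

bias = −0.1483

mean(θ*) = (2.4846 + 2.1576 + 2.4752 + 1.8689 + 1.5702 + 1.9868 + 1.8526 + 2.0799 + 2.0184 + 1.9291) / 10 = 2.04233
bias = 2.04233 − 2.1906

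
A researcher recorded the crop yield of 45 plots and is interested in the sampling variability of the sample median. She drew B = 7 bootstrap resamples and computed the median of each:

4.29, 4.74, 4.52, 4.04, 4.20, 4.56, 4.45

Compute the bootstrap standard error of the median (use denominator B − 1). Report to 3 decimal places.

SE* = 0.238

Bootstrap SE is the standard deviation of the 7 replicate medians.
Mean of replicates: (4.29 + 4.74 + 4.52 + 4.04 + 4.20 + 4.56 + 4.45) / 7 = 30.8000 / 7 = 4.4000
Sum of squared deviations: (−0.1100)² + (+0.3400)² + (+0.1200)² + (−0.3600)² + (−0.2000)² + (+0.1600)² + (+0.0500)² = 0.3398
Variance = 0.3398 / 6 = 0.0566
SE* = √0.0566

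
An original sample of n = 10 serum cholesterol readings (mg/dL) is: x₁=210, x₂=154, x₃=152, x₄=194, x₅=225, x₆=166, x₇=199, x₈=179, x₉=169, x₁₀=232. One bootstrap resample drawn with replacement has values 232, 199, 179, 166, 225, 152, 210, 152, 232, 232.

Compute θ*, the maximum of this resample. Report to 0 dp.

θ* = 232

Maximum = 232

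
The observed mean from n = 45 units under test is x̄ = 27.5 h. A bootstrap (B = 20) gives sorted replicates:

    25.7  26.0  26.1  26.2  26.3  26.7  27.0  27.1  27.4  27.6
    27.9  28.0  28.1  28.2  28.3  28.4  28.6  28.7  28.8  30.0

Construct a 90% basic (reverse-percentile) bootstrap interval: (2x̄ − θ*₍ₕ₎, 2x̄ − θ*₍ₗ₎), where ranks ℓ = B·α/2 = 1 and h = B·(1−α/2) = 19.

(26.2, 29.3)

Percentile endpoints at ranks 1 and 19: θ*₍1₎ = 25.7, θ*₍19₎ = 28.8.
Basic interval reflects these around x̄:
  lower = 2 × 27.5 − 28.8 = 26.2
  upper = 2 × 27.5 − 25.7 = 29.3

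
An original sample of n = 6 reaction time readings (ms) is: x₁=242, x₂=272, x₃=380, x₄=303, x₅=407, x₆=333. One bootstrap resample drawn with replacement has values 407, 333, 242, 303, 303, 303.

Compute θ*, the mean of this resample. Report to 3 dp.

Mean = (407 + 333 + 242 + 303 + 303 + 303) / 6 = 1891.0 / 6 = 315.167

θ* = 315.167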